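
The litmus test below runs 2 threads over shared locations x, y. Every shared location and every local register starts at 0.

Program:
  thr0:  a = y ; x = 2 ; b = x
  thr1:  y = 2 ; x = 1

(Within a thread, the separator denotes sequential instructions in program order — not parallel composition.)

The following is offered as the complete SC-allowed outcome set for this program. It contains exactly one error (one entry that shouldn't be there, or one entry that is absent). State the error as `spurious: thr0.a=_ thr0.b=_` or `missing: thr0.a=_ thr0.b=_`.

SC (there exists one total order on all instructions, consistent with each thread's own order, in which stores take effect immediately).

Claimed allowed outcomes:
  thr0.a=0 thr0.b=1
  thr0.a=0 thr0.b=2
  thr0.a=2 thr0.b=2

missing: thr0.a=2 thr0.b=1

outcome vector order: (thr0.a,thr0.b)
SC (4): <0 1>; <0 2>; <2 1>; <2 2>
SC∖claimed = {<2 1>}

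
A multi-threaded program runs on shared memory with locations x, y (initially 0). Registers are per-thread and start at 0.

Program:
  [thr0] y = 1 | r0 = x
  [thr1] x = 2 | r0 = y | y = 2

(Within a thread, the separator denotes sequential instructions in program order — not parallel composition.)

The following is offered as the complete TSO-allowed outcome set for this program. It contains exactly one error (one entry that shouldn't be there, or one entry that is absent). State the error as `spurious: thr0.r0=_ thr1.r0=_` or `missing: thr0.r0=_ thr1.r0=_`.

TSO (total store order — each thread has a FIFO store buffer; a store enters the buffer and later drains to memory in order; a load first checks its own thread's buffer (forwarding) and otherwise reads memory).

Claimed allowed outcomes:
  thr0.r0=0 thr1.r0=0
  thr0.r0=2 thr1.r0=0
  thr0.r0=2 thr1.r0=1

missing: thr0.r0=0 thr1.r0=1

outcome vector order: (thr0.r0,thr1.r0)
under TSO → <0 0> <0 1> <2 0> <2 1>
TSO∖claimed = {<0 1>}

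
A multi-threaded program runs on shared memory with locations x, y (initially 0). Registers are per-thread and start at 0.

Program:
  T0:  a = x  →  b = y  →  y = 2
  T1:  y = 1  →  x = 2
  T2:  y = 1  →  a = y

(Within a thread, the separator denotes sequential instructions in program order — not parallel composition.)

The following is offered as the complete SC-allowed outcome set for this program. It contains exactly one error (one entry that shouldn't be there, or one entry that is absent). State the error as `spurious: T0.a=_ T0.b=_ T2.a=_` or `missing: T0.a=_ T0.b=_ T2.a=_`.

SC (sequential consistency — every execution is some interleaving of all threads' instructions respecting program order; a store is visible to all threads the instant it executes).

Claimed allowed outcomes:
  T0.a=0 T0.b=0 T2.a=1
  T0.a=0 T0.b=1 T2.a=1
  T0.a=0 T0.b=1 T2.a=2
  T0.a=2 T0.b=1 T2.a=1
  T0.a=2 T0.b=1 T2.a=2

outcome vector order: (T0.a,T0.b,T2.a)
SC: 6 outcomes — {0/0/1; 0/0/2; 0/1/1; 0/1/2; 2/1/1; 2/1/2}
SC∖claimed = {0/0/2}

missing: T0.a=0 T0.b=0 T2.a=2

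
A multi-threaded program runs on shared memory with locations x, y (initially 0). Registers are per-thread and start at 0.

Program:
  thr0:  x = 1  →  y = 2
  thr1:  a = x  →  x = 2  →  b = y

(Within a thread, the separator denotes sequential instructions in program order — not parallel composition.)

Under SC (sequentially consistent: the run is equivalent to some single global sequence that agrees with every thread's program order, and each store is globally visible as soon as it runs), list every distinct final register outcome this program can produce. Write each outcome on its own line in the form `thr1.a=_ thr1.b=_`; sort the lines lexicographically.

outcome vector order: (thr1.a,thr1.b)
|SC outcomes| = 4

thr1.a=0 thr1.b=0
thr1.a=0 thr1.b=2
thr1.a=1 thr1.b=0
thr1.a=1 thr1.b=2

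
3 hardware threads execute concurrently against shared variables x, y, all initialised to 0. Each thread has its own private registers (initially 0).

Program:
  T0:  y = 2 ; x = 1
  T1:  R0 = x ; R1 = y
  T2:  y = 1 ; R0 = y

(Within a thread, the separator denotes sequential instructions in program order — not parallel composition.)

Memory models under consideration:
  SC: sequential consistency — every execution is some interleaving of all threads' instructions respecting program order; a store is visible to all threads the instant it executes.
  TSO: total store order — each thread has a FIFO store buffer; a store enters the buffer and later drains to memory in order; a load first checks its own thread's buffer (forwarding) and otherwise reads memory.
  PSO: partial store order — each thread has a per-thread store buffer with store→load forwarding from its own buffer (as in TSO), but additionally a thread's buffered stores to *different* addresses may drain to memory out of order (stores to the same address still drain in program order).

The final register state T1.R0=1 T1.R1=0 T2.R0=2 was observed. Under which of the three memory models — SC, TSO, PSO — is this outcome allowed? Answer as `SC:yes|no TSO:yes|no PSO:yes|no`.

SC:no TSO:no PSO:yes

outcome vector order: (T1.R0,T1.R1,T2.R0)
SC (9): 001, 002, 011, 012, 021, 022, 111, 121, 122
TSO (9): 001, 002, 011, 012, 021, 022, 111, 121, 122
PSO (12): 001, 002, 011, 012, 021, 022, 101, 102, 111, 112, 121, 122
target 102 ∈ {PSO}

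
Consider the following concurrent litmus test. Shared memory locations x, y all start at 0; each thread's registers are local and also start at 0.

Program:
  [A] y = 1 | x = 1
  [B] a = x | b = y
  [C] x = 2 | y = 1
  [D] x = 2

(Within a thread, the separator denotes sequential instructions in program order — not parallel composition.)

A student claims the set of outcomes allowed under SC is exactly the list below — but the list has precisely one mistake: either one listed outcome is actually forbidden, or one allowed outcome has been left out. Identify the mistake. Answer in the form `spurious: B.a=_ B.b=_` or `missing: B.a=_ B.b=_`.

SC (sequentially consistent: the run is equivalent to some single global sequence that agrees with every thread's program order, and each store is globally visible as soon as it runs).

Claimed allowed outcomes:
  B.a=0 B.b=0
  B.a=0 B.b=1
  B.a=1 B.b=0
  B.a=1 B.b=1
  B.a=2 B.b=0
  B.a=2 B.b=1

outcome vector order: (B.a,B.b)
SC: 5 outcomes — {<0 0> <0 1> <1 1> <2 0> <2 1>}
claimed∖SC = {<1 0>}

spurious: B.a=1 B.b=0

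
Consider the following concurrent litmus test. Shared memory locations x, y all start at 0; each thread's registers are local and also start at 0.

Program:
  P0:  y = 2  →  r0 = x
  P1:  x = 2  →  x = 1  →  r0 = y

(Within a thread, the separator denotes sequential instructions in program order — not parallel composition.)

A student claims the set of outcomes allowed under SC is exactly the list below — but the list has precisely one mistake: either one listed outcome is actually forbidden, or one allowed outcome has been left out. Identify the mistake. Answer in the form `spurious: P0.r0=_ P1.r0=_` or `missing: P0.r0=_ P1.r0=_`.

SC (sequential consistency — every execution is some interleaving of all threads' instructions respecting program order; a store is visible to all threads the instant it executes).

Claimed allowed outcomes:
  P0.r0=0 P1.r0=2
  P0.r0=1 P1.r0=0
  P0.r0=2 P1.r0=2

missing: P0.r0=1 P1.r0=2

outcome vector order: (P0.r0,P1.r0)
SC: 4 outcomes — {02, 10, 12, 22}
SC∖claimed = {12}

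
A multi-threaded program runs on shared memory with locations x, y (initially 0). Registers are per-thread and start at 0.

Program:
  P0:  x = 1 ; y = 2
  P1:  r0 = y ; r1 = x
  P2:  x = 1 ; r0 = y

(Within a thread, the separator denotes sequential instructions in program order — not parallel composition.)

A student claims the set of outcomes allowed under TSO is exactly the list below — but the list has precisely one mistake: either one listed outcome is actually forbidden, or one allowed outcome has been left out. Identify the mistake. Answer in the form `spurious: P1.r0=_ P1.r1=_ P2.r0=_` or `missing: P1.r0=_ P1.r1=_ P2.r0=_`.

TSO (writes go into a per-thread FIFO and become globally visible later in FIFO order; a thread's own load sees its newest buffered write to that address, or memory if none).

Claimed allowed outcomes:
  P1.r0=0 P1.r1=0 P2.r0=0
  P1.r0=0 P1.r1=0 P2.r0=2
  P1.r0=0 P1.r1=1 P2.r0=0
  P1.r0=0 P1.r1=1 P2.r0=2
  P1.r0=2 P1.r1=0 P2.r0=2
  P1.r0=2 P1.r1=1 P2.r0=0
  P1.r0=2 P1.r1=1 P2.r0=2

outcome vector order: (P1.r0,P1.r1,P2.r0)
under TSO → 000 002 010 012 210 212
claimed∖TSO = {202}

spurious: P1.r0=2 P1.r1=0 P2.r0=2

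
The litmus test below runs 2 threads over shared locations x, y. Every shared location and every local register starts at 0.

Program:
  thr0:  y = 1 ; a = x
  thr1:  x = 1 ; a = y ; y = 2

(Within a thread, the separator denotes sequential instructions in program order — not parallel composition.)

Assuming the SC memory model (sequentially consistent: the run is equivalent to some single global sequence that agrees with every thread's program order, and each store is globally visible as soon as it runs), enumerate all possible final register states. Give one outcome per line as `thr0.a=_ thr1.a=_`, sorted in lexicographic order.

thr0.a=0 thr1.a=1
thr0.a=1 thr1.a=0
thr0.a=1 thr1.a=1

outcome vector order: (thr0.a,thr1.a)
|SC outcomes| = 3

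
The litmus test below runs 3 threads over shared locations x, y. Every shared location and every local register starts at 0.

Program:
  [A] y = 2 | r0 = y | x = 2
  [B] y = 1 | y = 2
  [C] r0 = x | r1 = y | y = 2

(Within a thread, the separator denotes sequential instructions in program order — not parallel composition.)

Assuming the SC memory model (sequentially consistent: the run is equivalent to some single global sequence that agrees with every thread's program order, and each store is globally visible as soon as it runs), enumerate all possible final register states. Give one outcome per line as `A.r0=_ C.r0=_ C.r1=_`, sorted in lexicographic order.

outcome vector order: (A.r0,C.r0,C.r1)
|SC outcomes| = 10

A.r0=1 C.r0=0 C.r1=0
A.r0=1 C.r0=0 C.r1=1
A.r0=1 C.r0=0 C.r1=2
A.r0=1 C.r0=2 C.r1=1
A.r0=1 C.r0=2 C.r1=2
A.r0=2 C.r0=0 C.r1=0
A.r0=2 C.r0=0 C.r1=1
A.r0=2 C.r0=0 C.r1=2
A.r0=2 C.r0=2 C.r1=1
A.r0=2 C.r0=2 C.r1=2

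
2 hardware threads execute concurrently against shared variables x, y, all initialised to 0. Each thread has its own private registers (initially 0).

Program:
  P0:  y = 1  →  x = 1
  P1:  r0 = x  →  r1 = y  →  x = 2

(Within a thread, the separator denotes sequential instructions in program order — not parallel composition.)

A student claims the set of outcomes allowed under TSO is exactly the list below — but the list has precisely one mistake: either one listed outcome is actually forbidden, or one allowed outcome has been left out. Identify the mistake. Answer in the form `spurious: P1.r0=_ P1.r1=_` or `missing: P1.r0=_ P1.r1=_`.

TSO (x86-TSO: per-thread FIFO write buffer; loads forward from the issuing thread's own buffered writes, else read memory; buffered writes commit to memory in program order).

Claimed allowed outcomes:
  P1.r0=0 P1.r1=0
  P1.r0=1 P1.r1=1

outcome vector order: (P1.r0,P1.r1)
under TSO → 0/0, 0/1, 1/1
TSO∖claimed = {0/1}

missing: P1.r0=0 P1.r1=1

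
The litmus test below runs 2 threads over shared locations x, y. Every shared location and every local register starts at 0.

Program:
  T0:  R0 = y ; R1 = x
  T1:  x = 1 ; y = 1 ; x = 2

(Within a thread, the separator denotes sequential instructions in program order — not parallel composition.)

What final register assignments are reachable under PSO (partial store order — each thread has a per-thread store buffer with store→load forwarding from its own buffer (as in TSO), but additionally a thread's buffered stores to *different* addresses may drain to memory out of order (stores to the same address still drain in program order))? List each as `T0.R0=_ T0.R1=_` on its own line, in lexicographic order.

outcome vector order: (T0.R0,T0.R1)
|PSO outcomes| = 6

T0.R0=0 T0.R1=0
T0.R0=0 T0.R1=1
T0.R0=0 T0.R1=2
T0.R0=1 T0.R1=0
T0.R0=1 T0.R1=1
T0.R0=1 T0.R1=2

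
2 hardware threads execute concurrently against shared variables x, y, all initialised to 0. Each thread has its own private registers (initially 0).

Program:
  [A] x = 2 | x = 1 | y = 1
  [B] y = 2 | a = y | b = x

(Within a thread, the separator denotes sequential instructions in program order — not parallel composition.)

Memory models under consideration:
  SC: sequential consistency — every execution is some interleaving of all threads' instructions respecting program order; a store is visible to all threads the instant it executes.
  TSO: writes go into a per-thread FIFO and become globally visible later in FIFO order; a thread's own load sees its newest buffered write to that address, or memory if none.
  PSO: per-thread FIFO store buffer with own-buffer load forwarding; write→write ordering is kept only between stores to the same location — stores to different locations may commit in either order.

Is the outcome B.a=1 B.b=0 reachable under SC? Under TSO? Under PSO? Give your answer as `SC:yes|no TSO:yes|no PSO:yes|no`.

SC:no TSO:no PSO:yes

outcome vector order: (B.a,B.b)
under SC → 1/1 2/0 2/1 2/2
under TSO → 1/1 2/0 2/1 2/2
under PSO → 1/0 1/1 1/2 2/0 2/1 2/2
target 1/0 ∈ {PSO}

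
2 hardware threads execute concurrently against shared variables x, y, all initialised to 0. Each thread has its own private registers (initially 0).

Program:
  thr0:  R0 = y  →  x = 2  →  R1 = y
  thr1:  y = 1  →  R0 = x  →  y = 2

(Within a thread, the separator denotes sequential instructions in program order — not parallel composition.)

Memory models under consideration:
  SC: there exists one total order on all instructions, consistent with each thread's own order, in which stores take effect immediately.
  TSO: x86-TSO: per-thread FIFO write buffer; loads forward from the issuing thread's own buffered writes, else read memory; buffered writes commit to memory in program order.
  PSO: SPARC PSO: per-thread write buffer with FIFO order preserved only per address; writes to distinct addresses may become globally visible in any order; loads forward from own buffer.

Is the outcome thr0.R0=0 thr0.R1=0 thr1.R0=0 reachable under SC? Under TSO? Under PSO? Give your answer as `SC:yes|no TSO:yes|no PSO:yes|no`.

SC:no TSO:yes PSO:yes

outcome vector order: (thr0.R0,thr0.R1,thr1.R0)
under SC → 0/0/2; 0/1/0; 0/1/2; 0/2/0; 0/2/2; 1/1/0; 1/1/2; 1/2/0; 1/2/2; 2/2/0
under TSO → 0/0/0; 0/0/2; 0/1/0; 0/1/2; 0/2/0; 0/2/2; 1/1/0; 1/1/2; 1/2/0; 1/2/2; 2/2/0
under PSO → 0/0/0; 0/0/2; 0/1/0; 0/1/2; 0/2/0; 0/2/2; 1/1/0; 1/1/2; 1/2/0; 1/2/2; 2/2/0
target 0/0/0 ∈ {TSO,PSO}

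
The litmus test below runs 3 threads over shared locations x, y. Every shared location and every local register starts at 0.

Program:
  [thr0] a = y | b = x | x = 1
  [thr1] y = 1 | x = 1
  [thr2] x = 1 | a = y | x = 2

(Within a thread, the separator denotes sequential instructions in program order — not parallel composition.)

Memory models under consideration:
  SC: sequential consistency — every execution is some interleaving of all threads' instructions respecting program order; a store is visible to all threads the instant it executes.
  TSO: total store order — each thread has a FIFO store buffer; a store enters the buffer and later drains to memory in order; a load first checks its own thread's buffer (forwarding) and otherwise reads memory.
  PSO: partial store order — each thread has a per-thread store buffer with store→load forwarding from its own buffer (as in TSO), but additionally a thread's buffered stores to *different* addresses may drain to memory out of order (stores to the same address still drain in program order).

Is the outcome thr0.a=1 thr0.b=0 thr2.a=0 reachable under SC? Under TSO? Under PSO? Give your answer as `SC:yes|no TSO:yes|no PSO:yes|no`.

SC:no TSO:yes PSO:yes

outcome vector order: (thr0.a,thr0.b,thr2.a)
[SC] allowed = {000, 001, 010, 011, 020, 021, 101, 110, 111, 120, 121}
[TSO] allowed = {000, 001, 010, 011, 020, 021, 100, 101, 110, 111, 120, 121}
[PSO] allowed = {000, 001, 010, 011, 020, 021, 100, 101, 110, 111, 120, 121}
target 100 ∈ {TSO,PSO}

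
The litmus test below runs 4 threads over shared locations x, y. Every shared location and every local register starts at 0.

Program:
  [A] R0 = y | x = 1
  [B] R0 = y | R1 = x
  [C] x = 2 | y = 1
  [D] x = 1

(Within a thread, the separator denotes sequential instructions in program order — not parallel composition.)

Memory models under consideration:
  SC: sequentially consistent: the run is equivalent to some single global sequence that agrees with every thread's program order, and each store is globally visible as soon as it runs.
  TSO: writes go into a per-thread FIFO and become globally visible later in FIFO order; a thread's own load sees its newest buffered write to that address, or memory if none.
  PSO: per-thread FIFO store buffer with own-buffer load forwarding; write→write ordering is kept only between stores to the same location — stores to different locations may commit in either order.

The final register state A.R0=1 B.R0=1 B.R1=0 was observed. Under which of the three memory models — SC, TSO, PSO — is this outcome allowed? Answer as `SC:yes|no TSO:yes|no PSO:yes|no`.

SC:no TSO:no PSO:yes

outcome vector order: (A.R0,B.R0,B.R1)
SC: 10 outcomes — {0/0/0 0/0/1 0/0/2 0/1/1 0/1/2 1/0/0 1/0/1 1/0/2 1/1/1 1/1/2}
TSO: 10 outcomes — {0/0/0 0/0/1 0/0/2 0/1/1 0/1/2 1/0/0 1/0/1 1/0/2 1/1/1 1/1/2}
PSO: 12 outcomes — {0/0/0 0/0/1 0/0/2 0/1/0 0/1/1 0/1/2 1/0/0 1/0/1 1/0/2 1/1/0 1/1/1 1/1/2}
target 1/1/0 ∈ {PSO}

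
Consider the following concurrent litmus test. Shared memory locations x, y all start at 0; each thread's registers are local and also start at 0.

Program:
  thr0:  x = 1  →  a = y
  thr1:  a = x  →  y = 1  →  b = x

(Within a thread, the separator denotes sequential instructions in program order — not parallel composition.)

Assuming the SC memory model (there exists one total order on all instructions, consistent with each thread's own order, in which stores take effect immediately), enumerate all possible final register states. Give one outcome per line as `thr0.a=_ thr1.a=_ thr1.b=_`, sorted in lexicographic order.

thr0.a=0 thr1.a=0 thr1.b=1
thr0.a=0 thr1.a=1 thr1.b=1
thr0.a=1 thr1.a=0 thr1.b=0
thr0.a=1 thr1.a=0 thr1.b=1
thr0.a=1 thr1.a=1 thr1.b=1

outcome vector order: (thr0.a,thr1.a,thr1.b)
|SC outcomes| = 5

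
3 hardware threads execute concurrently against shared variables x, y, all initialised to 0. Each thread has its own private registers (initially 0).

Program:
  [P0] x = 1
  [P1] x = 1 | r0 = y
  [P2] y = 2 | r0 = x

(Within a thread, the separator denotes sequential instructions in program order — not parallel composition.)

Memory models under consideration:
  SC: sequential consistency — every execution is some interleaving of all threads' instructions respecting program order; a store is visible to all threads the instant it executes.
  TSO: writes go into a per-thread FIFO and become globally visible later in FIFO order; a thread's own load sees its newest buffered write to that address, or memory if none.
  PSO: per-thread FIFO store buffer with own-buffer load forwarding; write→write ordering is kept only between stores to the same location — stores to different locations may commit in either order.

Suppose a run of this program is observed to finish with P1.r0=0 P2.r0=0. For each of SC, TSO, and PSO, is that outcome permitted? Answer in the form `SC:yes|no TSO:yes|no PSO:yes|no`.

SC:no TSO:yes PSO:yes

outcome vector order: (P1.r0,P2.r0)
[SC] allowed = {01, 20, 21}
[TSO] allowed = {00, 01, 20, 21}
[PSO] allowed = {00, 01, 20, 21}
target 00 ∈ {TSO,PSO}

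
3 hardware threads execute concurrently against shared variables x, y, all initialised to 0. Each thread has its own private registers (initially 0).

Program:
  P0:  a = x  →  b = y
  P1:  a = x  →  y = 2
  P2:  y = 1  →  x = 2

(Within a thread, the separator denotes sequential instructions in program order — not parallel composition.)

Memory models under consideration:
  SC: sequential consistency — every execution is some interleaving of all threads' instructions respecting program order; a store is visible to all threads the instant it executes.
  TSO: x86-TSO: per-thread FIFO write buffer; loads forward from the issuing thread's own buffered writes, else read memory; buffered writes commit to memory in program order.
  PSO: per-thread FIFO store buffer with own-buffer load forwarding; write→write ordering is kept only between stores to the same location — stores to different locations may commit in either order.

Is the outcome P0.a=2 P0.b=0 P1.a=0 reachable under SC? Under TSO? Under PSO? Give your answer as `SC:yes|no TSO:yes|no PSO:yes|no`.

SC:no TSO:no PSO:yes

outcome vector order: (P0.a,P0.b,P1.a)
under SC → 000 002 010 012 020 022 210 212 220 222
under TSO → 000 002 010 012 020 022 210 212 220 222
under PSO → 000 002 010 012 020 022 200 202 210 212 220 222
target 200 ∈ {PSO}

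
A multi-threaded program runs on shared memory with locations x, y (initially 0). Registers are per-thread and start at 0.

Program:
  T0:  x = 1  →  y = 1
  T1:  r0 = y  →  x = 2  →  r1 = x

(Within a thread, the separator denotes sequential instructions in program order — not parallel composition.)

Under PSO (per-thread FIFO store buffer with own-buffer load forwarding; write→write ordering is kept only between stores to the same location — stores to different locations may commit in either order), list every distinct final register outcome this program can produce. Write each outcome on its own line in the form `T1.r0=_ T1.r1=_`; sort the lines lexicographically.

outcome vector order: (T1.r0,T1.r1)
|PSO outcomes| = 4

T1.r0=0 T1.r1=1
T1.r0=0 T1.r1=2
T1.r0=1 T1.r1=1
T1.r0=1 T1.r1=2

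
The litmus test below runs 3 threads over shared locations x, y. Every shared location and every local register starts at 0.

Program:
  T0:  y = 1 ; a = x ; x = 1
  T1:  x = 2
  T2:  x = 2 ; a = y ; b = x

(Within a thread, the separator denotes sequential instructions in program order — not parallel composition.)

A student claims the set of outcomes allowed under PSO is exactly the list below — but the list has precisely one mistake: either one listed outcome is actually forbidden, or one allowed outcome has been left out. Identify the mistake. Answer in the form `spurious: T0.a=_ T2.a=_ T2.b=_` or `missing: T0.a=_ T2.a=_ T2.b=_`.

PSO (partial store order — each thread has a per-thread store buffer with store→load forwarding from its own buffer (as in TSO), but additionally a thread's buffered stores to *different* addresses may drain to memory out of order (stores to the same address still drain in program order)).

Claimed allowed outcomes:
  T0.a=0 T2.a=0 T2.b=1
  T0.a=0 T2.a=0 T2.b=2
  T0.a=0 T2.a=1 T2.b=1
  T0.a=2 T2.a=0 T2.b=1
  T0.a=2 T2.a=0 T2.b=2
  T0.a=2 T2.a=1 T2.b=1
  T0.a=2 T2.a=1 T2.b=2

missing: T0.a=0 T2.a=1 T2.b=2

outcome vector order: (T0.a,T2.a,T2.b)
PSO (8): (0,0,1), (0,0,2), (0,1,1), (0,1,2), (2,0,1), (2,0,2), (2,1,1), (2,1,2)
PSO∖claimed = {(0,1,2)}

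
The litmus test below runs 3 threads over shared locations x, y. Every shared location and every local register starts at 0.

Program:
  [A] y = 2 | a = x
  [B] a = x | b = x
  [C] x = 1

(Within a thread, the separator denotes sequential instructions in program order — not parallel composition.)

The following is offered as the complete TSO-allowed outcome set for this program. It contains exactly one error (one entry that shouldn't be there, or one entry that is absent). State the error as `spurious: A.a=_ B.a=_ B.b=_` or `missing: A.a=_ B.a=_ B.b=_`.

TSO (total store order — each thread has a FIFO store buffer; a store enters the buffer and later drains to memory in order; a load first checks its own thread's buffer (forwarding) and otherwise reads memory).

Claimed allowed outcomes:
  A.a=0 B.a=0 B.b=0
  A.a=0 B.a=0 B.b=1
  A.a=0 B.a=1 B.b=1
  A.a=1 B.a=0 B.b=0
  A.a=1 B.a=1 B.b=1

missing: A.a=1 B.a=0 B.b=1

outcome vector order: (A.a,B.a,B.b)
[TSO] allowed = {000; 001; 011; 100; 101; 111}
TSO∖claimed = {101}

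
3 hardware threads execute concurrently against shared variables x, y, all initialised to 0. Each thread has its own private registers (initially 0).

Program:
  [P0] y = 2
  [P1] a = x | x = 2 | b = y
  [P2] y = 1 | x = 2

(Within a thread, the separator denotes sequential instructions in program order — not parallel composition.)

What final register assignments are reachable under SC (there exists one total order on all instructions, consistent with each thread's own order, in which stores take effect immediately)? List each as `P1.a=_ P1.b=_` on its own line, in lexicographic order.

outcome vector order: (P1.a,P1.b)
|SC outcomes| = 5

P1.a=0 P1.b=0
P1.a=0 P1.b=1
P1.a=0 P1.b=2
P1.a=2 P1.b=1
P1.a=2 P1.b=2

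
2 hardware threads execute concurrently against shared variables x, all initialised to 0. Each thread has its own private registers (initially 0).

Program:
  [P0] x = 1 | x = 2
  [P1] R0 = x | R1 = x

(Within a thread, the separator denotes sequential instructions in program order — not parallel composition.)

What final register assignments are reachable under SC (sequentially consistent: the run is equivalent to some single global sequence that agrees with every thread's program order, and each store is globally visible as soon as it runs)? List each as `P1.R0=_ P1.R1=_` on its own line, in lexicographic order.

P1.R0=0 P1.R1=0
P1.R0=0 P1.R1=1
P1.R0=0 P1.R1=2
P1.R0=1 P1.R1=1
P1.R0=1 P1.R1=2
P1.R0=2 P1.R1=2

outcome vector order: (P1.R0,P1.R1)
|SC outcomes| = 6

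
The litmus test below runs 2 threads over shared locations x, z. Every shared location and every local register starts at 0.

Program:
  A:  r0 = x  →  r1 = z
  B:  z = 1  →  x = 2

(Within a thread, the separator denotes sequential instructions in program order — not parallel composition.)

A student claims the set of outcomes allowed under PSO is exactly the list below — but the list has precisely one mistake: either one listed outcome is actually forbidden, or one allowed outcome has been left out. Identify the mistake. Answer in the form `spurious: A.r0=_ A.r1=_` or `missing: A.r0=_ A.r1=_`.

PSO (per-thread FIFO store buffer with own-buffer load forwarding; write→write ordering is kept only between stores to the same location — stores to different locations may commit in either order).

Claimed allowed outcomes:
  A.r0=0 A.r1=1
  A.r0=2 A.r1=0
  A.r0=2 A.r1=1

outcome vector order: (A.r0,A.r1)
PSO (4): (0,0); (0,1); (2,0); (2,1)
PSO∖claimed = {(0,0)}

missing: A.r0=0 A.r1=0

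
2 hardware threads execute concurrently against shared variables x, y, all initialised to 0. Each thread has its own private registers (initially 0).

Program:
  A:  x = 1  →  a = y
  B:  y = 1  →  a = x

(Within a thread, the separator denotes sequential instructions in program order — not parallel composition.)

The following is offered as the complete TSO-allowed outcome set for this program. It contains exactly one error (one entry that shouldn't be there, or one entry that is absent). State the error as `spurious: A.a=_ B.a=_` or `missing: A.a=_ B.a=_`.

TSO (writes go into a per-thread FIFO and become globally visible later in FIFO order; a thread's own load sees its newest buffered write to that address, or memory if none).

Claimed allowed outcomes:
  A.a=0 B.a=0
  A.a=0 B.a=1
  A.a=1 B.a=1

outcome vector order: (A.a,B.a)
[TSO] allowed = {(0,0) (0,1) (1,0) (1,1)}
TSO∖claimed = {(1,0)}

missing: A.a=1 B.a=0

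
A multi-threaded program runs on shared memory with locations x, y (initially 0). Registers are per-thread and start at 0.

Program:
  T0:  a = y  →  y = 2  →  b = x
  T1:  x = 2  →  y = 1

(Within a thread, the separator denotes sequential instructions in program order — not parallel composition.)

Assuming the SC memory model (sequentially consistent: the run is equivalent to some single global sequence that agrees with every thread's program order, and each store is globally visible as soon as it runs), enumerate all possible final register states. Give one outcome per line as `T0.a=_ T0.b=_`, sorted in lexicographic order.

outcome vector order: (T0.a,T0.b)
|SC outcomes| = 3

T0.a=0 T0.b=0
T0.a=0 T0.b=2
T0.a=1 T0.b=2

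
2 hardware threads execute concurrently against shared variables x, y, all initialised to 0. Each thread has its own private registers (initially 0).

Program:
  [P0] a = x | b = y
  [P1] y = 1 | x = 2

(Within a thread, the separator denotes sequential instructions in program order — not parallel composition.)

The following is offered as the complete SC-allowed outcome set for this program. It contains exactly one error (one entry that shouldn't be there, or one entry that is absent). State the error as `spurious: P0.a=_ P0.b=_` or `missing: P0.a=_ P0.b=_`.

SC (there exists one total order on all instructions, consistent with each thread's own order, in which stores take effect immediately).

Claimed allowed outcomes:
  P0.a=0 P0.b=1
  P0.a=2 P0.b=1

missing: P0.a=0 P0.b=0

outcome vector order: (P0.a,P0.b)
[SC] allowed = {<0 0>; <0 1>; <2 1>}
SC∖claimed = {<0 0>}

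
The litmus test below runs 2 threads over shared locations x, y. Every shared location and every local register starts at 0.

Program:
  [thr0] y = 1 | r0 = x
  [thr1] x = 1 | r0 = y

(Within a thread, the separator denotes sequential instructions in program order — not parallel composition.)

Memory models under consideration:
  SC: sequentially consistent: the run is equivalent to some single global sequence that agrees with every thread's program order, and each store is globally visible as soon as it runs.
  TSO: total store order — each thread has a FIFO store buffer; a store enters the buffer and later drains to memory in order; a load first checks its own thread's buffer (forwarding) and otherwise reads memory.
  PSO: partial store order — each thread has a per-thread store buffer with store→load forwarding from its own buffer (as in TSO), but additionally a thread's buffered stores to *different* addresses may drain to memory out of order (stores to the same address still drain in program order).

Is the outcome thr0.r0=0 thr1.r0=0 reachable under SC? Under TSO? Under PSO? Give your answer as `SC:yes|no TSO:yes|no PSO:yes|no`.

outcome vector order: (thr0.r0,thr1.r0)
[SC] allowed = {<0 1>; <1 0>; <1 1>}
[TSO] allowed = {<0 0>; <0 1>; <1 0>; <1 1>}
[PSO] allowed = {<0 0>; <0 1>; <1 0>; <1 1>}
target <0 0> ∈ {TSO,PSO}

SC:no TSO:yes PSO:yes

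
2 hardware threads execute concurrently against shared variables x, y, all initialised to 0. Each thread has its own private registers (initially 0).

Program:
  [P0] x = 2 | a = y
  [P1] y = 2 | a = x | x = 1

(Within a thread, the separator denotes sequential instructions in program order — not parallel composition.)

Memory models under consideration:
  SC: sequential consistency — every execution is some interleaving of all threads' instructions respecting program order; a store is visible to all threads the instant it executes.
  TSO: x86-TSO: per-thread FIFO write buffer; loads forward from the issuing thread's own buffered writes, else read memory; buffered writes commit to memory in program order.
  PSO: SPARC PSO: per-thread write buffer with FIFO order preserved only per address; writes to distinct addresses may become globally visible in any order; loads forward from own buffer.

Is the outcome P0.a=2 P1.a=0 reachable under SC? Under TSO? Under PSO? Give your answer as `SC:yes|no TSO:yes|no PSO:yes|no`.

SC:yes TSO:yes PSO:yes

outcome vector order: (P0.a,P1.a)
SC (3): <0 2>; <2 0>; <2 2>
TSO (4): <0 0>; <0 2>; <2 0>; <2 2>
PSO (4): <0 0>; <0 2>; <2 0>; <2 2>
target <2 0> ∈ {SC,TSO,PSO}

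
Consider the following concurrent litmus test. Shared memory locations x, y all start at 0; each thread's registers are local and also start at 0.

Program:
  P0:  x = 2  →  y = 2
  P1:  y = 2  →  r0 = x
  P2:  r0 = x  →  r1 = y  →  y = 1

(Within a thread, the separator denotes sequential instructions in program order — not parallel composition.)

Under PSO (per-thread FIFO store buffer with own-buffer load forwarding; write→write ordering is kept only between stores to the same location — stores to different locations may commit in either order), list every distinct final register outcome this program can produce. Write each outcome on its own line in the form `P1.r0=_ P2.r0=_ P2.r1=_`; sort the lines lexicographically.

P1.r0=0 P2.r0=0 P2.r1=0
P1.r0=0 P2.r0=0 P2.r1=2
P1.r0=0 P2.r0=2 P2.r1=0
P1.r0=0 P2.r0=2 P2.r1=2
P1.r0=2 P2.r0=0 P2.r1=0
P1.r0=2 P2.r0=0 P2.r1=2
P1.r0=2 P2.r0=2 P2.r1=0
P1.r0=2 P2.r0=2 P2.r1=2

outcome vector order: (P1.r0,P2.r0,P2.r1)
|PSO outcomes| = 8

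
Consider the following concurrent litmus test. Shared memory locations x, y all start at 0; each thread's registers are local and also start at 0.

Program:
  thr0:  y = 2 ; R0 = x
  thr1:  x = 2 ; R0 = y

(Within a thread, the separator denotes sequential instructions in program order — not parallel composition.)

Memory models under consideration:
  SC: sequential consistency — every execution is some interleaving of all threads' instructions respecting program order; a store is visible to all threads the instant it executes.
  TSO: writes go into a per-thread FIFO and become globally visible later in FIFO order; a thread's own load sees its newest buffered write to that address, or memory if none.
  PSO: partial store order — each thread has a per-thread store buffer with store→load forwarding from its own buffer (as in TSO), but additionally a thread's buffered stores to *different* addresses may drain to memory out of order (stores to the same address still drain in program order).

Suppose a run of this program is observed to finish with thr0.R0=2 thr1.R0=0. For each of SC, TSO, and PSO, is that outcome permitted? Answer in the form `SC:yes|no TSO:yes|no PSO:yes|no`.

outcome vector order: (thr0.R0,thr1.R0)
under SC → 02, 20, 22
under TSO → 00, 02, 20, 22
under PSO → 00, 02, 20, 22
target 20 ∈ {SC,TSO,PSO}

SC:yes TSO:yes PSO:yes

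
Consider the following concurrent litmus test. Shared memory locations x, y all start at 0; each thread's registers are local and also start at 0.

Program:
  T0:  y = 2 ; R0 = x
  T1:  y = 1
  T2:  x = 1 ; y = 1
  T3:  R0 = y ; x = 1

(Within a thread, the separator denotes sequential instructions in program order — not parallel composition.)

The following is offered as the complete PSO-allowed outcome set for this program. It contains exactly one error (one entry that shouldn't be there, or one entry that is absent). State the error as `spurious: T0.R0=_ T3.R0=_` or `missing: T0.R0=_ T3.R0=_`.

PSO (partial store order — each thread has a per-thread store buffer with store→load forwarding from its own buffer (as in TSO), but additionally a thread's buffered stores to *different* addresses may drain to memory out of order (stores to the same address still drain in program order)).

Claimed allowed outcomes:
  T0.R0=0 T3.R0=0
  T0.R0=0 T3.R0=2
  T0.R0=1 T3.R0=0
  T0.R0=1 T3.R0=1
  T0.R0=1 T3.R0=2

missing: T0.R0=0 T3.R0=1

outcome vector order: (T0.R0,T3.R0)
PSO: 6 outcomes — {<0 0> <0 1> <0 2> <1 0> <1 1> <1 2>}
PSO∖claimed = {<0 1>}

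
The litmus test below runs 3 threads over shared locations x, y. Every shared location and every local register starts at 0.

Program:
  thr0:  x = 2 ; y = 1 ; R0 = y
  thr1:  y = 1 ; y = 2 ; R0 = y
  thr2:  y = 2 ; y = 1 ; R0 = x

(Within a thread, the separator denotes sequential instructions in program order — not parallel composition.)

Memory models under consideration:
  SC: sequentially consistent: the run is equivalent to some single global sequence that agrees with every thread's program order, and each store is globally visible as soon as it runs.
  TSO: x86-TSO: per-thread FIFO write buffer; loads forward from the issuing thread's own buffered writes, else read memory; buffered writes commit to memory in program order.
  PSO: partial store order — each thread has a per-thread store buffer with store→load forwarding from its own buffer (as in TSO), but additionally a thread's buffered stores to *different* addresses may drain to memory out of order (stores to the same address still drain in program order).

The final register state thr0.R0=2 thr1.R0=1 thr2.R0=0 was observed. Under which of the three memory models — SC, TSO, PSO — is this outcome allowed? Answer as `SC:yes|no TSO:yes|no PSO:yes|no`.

SC:no TSO:yes PSO:yes

outcome vector order: (thr0.R0,thr1.R0,thr2.R0)
SC (7): 1/1/0 1/1/2 1/2/0 1/2/2 2/1/2 2/2/0 2/2/2
TSO (8): 1/1/0 1/1/2 1/2/0 1/2/2 2/1/0 2/1/2 2/2/0 2/2/2
PSO (8): 1/1/0 1/1/2 1/2/0 1/2/2 2/1/0 2/1/2 2/2/0 2/2/2
target 2/1/0 ∈ {TSO,PSO}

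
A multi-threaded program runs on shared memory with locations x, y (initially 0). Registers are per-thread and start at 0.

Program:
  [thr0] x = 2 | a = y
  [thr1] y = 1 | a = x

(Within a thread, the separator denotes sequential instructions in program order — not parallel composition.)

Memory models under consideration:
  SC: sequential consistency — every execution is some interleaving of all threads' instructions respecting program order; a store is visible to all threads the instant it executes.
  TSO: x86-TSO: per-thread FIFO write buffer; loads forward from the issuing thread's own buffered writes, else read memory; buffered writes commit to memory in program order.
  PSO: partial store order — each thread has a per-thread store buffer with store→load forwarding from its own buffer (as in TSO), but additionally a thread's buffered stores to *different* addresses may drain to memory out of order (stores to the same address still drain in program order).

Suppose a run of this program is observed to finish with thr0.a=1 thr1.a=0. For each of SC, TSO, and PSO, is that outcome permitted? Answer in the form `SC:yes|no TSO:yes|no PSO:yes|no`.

SC:yes TSO:yes PSO:yes

outcome vector order: (thr0.a,thr1.a)
under SC → 02; 10; 12
under TSO → 00; 02; 10; 12
under PSO → 00; 02; 10; 12
target 10 ∈ {SC,TSO,PSO}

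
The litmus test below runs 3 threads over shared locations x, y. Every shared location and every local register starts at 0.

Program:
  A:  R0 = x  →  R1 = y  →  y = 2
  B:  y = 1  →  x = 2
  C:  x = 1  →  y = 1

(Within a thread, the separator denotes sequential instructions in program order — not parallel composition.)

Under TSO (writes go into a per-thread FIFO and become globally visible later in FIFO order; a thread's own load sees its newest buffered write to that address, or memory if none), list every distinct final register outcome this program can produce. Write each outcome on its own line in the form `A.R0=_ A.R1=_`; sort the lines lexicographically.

A.R0=0 A.R1=0
A.R0=0 A.R1=1
A.R0=1 A.R1=0
A.R0=1 A.R1=1
A.R0=2 A.R1=1

outcome vector order: (A.R0,A.R1)
|TSO outcomes| = 5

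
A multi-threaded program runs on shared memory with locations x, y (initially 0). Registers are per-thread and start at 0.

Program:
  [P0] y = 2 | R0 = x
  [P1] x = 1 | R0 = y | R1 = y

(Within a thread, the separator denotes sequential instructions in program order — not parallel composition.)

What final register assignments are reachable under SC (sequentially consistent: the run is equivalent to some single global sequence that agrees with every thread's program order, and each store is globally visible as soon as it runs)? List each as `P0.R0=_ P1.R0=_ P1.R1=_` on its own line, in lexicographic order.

P0.R0=0 P1.R0=2 P1.R1=2
P0.R0=1 P1.R0=0 P1.R1=0
P0.R0=1 P1.R0=0 P1.R1=2
P0.R0=1 P1.R0=2 P1.R1=2

outcome vector order: (P0.R0,P1.R0,P1.R1)
|SC outcomes| = 4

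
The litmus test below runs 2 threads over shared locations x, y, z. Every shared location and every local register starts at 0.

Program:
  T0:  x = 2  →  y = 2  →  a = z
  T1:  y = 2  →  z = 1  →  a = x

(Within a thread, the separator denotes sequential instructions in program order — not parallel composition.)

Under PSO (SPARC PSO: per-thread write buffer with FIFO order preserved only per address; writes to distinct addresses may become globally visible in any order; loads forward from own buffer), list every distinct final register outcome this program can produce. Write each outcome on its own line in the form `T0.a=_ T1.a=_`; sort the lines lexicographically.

T0.a=0 T1.a=0
T0.a=0 T1.a=2
T0.a=1 T1.a=0
T0.a=1 T1.a=2

outcome vector order: (T0.a,T1.a)
|PSO outcomes| = 4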